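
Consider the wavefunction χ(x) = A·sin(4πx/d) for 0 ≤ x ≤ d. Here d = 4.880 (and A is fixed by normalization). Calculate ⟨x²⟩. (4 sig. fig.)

By definition ⟨x²⟩ = ∫ x^2 |χ(x)|² dx.
With ∫₀^d sin²(nπx/d) dx = d/2, evaluating both integrals, ⟨x²⟩ = -d^2/(32·π^2) + d^2/3.
With d = 4.880, ⟨x^2⟩ = 7.8627.

⟨x^2⟩ ≈ 7.863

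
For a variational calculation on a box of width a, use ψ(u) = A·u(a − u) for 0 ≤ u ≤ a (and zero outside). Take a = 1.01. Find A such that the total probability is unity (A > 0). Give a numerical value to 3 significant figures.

Normalization requires ∫|ψ|² du = 1, integrated from 0 to a.
The integral (without the A² prefactor) comes out to a^5/30.
Setting this equal to 1 gives A² = 1/(a^5/30).
Substituting a = 1.01 gives A² = 28.54, so A = 5.343.

A ≈ 5.34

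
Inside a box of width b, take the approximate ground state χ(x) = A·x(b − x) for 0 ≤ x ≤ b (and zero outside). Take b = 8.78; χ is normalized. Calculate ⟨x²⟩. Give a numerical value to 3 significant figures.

⟨x^2⟩ ≈ 22.0

The expectation value is the |χ|²-weighted average of x^2: ∫ x^2|χ|² dx.
Expanding the polynomial and integrating term by term, evaluating both integrals, ⟨x²⟩ = 2·b^2/7.
Putting b = 8.78 gives 22.03.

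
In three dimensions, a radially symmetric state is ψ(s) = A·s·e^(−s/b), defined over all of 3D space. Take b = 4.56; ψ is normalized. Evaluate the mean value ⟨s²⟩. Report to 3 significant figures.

⟨s^2⟩ ≈ 156

⟨s²⟩ = ∫ s^2 |ψ|² 4πs² ds over the full domain.
The ratio of the moment integral to the normalization integral gives ⟨s²⟩ = 15·b^2/2.
With b = 4.56, ⟨s^2⟩ = 156.0.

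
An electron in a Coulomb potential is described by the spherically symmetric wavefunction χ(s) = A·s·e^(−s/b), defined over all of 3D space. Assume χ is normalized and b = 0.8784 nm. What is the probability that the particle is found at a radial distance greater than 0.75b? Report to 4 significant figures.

Integrate the radial probability density 4πs²|χ|² over s > 0.75b.
A² is fixed by ∫₀^∞ 4πs²|χ|² ds = 1, i.e. A² = (3·π·b^5)^(−1).
In terms of u = s/b (A², 4π and the length scale all cancel between numerator and denominator), P = [∫_{0.75}^{∞} u^4·e^(-2·u) du] / [∫_{0}^{∞} u^4·e^(-2·u) du].
Using ∫ u^4·e^(-2·u) du = -(u^4/2 + u^3 + 3·u^2/2 + 3·u/2 + 3/4)·e^(-2·u), the numerator is 1689·e^(-3/2)/512 and the denominator is 3/4.
Taking the ratio yields P = 0.98142.

P ≈ 0.9814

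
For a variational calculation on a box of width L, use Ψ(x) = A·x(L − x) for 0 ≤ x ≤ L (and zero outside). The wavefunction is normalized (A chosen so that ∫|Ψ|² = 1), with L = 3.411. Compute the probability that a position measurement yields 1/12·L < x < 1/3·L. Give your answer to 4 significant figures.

The probability is P = ∫ |Ψ|² dx over [1/12·L, 1/3·L].
Since A² = 1/(L^5/30), this is the region integral divided by the full normalization integral.
Let u = x/L; then A² and the length scale cancel, so P = ∫_{1/12}^{1/3} u^2·(1 - u)^2 du ÷ ∫_{0}^{1} u^2·(1 - u)^2 du.
Using ∫ u^2·(1 - u)^2 du = u^3·(6·u^2 - 15·u + 10)/30, the numerator is ≈ 0.00682629 and the denominator is 1/30.
This works out to P = 0.20479.

P ≈ 0.2048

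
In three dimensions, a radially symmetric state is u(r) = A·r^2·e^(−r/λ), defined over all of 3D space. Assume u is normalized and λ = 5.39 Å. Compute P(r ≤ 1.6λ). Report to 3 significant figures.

P ≈ 0.0446

Integrate the radial probability density 4πr²|u|² over r ≤ 1.6λ.
The full normalization integral is A²·[45·π·λ^7/2] = 1, fixing A².
In terms of t = r/λ (A², 4π and the length scale all cancel between numerator and denominator), P = [∫_{0}^{1.6} t^6·e^(-2·t) dt] / [∫_{0}^{∞} t^6·e^(-2·t) dt].
Using ∫ t^6·e^(-2·t) dt = -(4·t^6 + 12·t^5 + 30·t^4 + 60·t^3 + 90·t^2 + 90·t + 45)·e^(-2·t)/8, the numerator is ≈ 0.25098 and the denominator is 45/8.
The region integral divided by the full integral gives P = 0.04462.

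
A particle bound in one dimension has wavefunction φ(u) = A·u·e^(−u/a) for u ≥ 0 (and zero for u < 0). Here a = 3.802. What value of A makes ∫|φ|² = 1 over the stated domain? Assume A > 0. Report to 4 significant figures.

We need A² ∫|f|² du = 1, taking the integral from 0 to ∞.
Using ∫₀^∞ uⁿ e^(−αu) du = n!/αⁿ⁺¹, carrying out the integral gives A² · a^3/4.
Hence A² = 1/[a^3/4].
Plugging in a = 3.802 yields A = 0.26978.

A ≈ 0.2698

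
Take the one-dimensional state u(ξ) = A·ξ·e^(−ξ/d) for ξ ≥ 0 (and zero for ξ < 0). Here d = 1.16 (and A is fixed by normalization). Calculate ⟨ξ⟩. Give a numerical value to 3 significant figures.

⟨ξ⟩ ≈ 1.74

By definition ⟨ξ⟩ = ∫ ξ |u(ξ)|² dξ.
Since the A² factors cancel between numerator and denominator, ⟨ξ⟩ = 3·d/2.
Putting d = 1.16 gives 1.740.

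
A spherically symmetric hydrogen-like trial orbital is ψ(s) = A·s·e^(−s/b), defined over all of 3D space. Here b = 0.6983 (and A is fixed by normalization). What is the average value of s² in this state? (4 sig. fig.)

The expectation value is the |ψ|²-weighted average of s^2: ∫ s^2|ψ|² 4πs² ds.
Since the A² factors cancel between numerator and denominator, ⟨s²⟩ = 15·b^2/2.
With b = 0.6983, ⟨s^2⟩ = 3.6572.

⟨s^2⟩ ≈ 3.657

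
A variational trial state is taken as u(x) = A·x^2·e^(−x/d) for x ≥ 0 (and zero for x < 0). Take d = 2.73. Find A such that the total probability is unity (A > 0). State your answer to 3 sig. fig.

A ≈ 0.0938

Normalization requires ∫|u|² dx = 1, integrated from 0 to ∞.
Recall ∫₀^∞ x^m e^(−x/β) dx = m!·β^(m+1), with u = A·x^2·e^(−x/d), the integral evaluates to A²·[3·d^5/4].
So A² = (3·d^5/4)^(−1).
Substituting d = 2.73 gives A² = 0.008793, so A = 0.09377.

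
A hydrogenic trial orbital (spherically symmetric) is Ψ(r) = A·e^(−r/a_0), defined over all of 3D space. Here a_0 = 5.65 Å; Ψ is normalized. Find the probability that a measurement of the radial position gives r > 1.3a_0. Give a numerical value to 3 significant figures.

P ≈ 0.518

Integrate the radial probability density 4πr²|Ψ|² over r > 1.3a_0.
The full normalization integral is A²·[π·a_0^3] = 1, fixing A².
Substituting u = r/a_0, A², 4π and the length scale all cancel in the ratio: P = ∫_{1.3}^{∞} u^2·e^(-2·u) du / ∫_{0}^{∞} u^2·e^(-2·u) du.
Using ∫ u^2·e^(-2·u) du = -(2·u^2 + 2·u + 1)·e^(-2·u)/4, the numerator is 349·e^(-13/5)/200 and the denominator is 1/4.
The region integral divided by the full integral gives P = 0.5184.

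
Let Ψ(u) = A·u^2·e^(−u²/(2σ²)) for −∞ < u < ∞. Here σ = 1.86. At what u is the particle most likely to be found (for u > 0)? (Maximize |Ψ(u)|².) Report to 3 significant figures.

u ≈ 2.63

Differentiate |Ψ(u)|² with respect to u and set to zero.
Solving yields u = √(2)·σ.
With σ = 1.86, the value of u > 0 at which the probability density is greatest is 2.630.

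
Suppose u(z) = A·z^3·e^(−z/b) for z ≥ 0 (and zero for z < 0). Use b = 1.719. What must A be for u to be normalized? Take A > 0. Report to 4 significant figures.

We need A² ∫|f|² dz = 1, taking the integral from 0 to ∞.
∫|u|² dz = A²·(45·b^7/8).
With b = 1.719: A² = 0.0040082 and A = 0.063310.

A ≈ 0.06331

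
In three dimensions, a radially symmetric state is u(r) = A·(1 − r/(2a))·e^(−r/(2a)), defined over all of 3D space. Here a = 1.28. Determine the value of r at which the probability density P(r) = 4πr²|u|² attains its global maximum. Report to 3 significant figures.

Differentiate P(r) = 4πr²|u|² with respect to r and set to zero.
This gives r = a·(√(5) + 3).
With a = 1.28, the most probable radial distance is 6.702.

r ≈ 6.70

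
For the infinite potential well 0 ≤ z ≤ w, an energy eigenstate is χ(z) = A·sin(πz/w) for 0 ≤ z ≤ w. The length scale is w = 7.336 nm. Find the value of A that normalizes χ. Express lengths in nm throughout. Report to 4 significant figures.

A ≈ 0.5221 nm^(-1/2)

Require ∫ |χ|² dz = 1 over the whole domain.
With ∫₀^w sin²(nπz/w) dz = w/2, the integral (without the A² prefactor) comes out to w/2.
Hence A² = 1/[w/2].
Plugging in w = 7.336 yields A = 0.52214.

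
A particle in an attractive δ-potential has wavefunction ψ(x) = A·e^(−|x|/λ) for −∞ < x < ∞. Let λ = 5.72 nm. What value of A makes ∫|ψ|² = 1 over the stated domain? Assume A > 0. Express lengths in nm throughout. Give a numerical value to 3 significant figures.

Normalization requires ∫|ψ|² dx = 1, integrated from −∞ to ∞.
Recall ∫₀^∞ x^m e^(−x/β) dx = m!·β^(m+1), ∫|ψ|² dx = A²·(λ).
So A² = (λ)^(−1).
Substituting λ = 5.72 gives A² = 0.1748, so A = 0.4181.

A ≈ 0.418 nm^(-1/2)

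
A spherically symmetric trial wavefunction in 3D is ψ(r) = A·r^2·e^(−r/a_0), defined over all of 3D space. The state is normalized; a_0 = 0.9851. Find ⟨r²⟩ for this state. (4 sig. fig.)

By definition ⟨r²⟩ = ∫ r^2 |ψ(r)|² 4πr² dr.
Evaluating both integrals, ⟨r²⟩ = 14·a_0^2.
Putting a_0 = 0.9851 gives 13.586.

⟨r^2⟩ ≈ 13.59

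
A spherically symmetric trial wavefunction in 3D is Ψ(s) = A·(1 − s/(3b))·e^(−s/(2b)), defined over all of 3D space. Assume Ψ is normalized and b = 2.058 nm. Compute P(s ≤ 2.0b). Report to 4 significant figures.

P ≈ 0.3233

P = ∫ |Ψ|² 4πs² ds over s ≤ 2.0b.
A² is fixed by ∫₀^∞ 4πs²|Ψ|² ds = 1, i.e. A² = (8·π·b^3/3)^(−1).
In terms of u = s/b (A², 4π and the length scale all cancel between numerator and denominator), P = [∫_{0}^{2.0} u^2·(1 - u/3)^2·e^(-u) du] / [∫_{0}^{∞} u^2·(1 - u/3)^2·e^(-u) du].
With ∫ u^2·(1 - u/3)^2·e^(-u) du = (-u^4 + 2·u^3 - 3·u^2 - 6·u - 6)·e^(-u)/9 + C, the region integral is 2/3 - 10·e^(-2)/3 and the full one is 2/3.
Taking the ratio yields P = 0.32332.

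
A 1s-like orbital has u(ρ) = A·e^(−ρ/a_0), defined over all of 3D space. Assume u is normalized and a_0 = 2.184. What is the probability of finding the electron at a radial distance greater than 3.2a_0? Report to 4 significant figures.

P ≈ 0.04632

P = ∫ |u|² 4πρ² dρ over ρ > 3.2a_0.
The full normalization integral is A²·[π·a_0^3] = 1, fixing A².
Let t = ρ/a_0; then A², 4π and the length scale all cancel, so P = ∫_{3.2}^{∞} t^2·e^(-2·t) dt ÷ ∫_{0}^{∞} t^2·e^(-2·t) dt.
An antiderivative of t^2·e^(-2·t) is -(2·t^2 + 2·t + 1)·e^(-2·t)/4; evaluating from 3.2 to ∞ gives 697·e^(-32/5)/100, while the full integral is 1/4.
Taking the ratio yields P = 0.046324.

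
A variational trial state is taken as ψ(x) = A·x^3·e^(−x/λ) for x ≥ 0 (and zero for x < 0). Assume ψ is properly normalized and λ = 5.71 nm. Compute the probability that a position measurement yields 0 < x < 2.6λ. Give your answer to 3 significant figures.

P = ∫_{0}^{2.6λ} |ψ(x)|² dx.
The normalization integral ∫|ψ|²dx over the whole domain equals 45·λ^7/8·A², and A² cancels in the ratio.
Substituting u = x/λ, A² and the length scale cancel in the ratio: P = ∫_{0}^{2.6} u^6·e^(-2·u) du / ∫_{0}^{∞} u^6·e^(-2·u) du.
With ∫ u^6·e^(-2·u) du = -(4·u^6 + 12·u^5 + 30·u^4 + 60·u^3 + 90·u^2 + 90·u + 45)·e^(-2·u)/8 + C, the region integral is ≈ 1.5053 and the full one is 45/8.
This works out to P = 0.2676.

P ≈ 0.268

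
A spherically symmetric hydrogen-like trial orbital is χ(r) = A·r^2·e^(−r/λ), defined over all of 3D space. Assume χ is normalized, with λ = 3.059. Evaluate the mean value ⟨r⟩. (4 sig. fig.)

⟨r⟩ ≈ 10.71

By definition ⟨r⟩ = ∫ r |χ(r)|² 4πr² dr.
Evaluating both integrals, ⟨r⟩ = 7·λ/2.
With λ = 3.059, ⟨r⟩ = 10.707.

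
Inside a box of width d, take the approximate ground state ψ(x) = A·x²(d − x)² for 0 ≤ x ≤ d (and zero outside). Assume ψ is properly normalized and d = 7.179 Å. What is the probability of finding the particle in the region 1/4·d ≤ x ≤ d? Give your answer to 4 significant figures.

P ≈ 0.9511

The probability is P = ∫ |ψ|² dx over [1/4·d, d].
The normalization integral ∫|ψ|²dx over the whole domain equals d^9/630·A², and A² cancels in the ratio.
In terms of u = x/d (A² and the length scale cancel between numerator and denominator), P = [∫_{1/4}^{1} u^4·(1 - u)^4 du] / [∫_{0}^{1} u^4·(1 - u)^4 du].
With ∫ u^4·(1 - u)^4 du = u^5·(70·u^4 - 315·u^3 + 540·u^2 - 420·u + 126)/630 + C, the region integral is ≈ 0.00150964 and the full one is 1/630.
This works out to P = 0.95107.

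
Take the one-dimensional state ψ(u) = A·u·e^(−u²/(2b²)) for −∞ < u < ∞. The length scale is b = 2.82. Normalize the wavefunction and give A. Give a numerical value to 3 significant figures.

A ≈ 0.224

Require ∫ |ψ|² du = 1 over the whole domain.
∫|ψ|² du = A²·(√(π)·b^3/2).
Hence A² = 1/[√(π)·b^3/2].
Plugging in b = 2.82 yields A = 0.2243.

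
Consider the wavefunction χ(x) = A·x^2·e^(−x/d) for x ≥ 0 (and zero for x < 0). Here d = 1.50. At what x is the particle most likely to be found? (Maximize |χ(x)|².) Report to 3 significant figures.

x ≈ 3.00

The maximum of |χ(x)|² occurs where its derivative vanishes.
This gives x = 2·d.
With d = 1.50, the most probable position is 3.000.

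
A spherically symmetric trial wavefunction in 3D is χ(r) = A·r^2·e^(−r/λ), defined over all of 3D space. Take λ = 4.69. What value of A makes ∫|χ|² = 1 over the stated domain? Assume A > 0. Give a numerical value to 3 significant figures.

We need A² ∫|f|² 4πr² dr = 1, taking the integral from 0 to ∞.
In 3D with spherical symmetry the volume element is 4πr² dr.
Using ∫₀^∞ rⁿ e^(−αr) dr = n!/αⁿ⁺¹, with χ = A·r^2·e^(−r/λ), the integral evaluates to A²·[45·π·λ^7/2].
With λ = 4.69: A² = 2.834E-7 and A = 0.0005324.

A ≈ 0.000532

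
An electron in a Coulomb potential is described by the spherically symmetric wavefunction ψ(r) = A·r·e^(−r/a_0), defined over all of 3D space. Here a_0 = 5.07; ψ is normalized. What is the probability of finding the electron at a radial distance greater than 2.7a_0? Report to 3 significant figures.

Integrate the radial probability density 4πr²|ψ|² over r > 2.7a_0.
A² is fixed by ∫₀^∞ 4πr²|ψ|² dr = 1, i.e. A² = (3·π·a_0^5)^(−1).
Substituting u = r/a_0, A², 4π and the length scale all cancel in the ratio: P = ∫_{2.7}^{∞} u^4·e^(-2·u) du / ∫_{0}^{∞} u^4·e^(-2·u) du.
With ∫ u^4·e^(-2·u) du = -(u^4/2 + u^3 + 3·u^2/2 + 3·u/2 + 3/4)·e^(-2·u) + C, the region integral is ≈ 0.27998 and the full one is 3/4.
This evaluates to P = 0.3733.

P ≈ 0.373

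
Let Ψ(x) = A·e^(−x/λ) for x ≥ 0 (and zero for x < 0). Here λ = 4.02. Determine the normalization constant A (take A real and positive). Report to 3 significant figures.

We need A² ∫|f|² dx = 1, taking the integral from 0 to ∞.
With Ψ = A·e^(−x/λ), the integral evaluates to A²·[λ/2].
Substituting λ = 4.02 gives A² = 0.4975, so A = 0.7053.

A ≈ 0.705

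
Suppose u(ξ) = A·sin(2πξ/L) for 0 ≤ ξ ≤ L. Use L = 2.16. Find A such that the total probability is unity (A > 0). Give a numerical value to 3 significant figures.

We need A² ∫|f|² dξ = 1, taking the integral from 0 to L.
Using sin²θ = (1 − cos 2θ)/2, with u = A·sin(2πξ/L), the integral evaluates to A²·[L/2].
Substituting L = 2.16 gives A² = 0.9259, so A = 0.9623.

A ≈ 0.962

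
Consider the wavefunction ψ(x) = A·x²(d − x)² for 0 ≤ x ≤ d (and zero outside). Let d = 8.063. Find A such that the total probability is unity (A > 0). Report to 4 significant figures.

The normalization condition is ∫|ψ|² dx = 1 from 0 to d.
Expanding the polynomial and integrating term by term, ∫|ψ|² dx = A²·(d^9/630).
Hence A² = 1/[d^9/630].
Substituting d = 8.063 gives A² = 0.0000043739, so A = 0.0020914.

A ≈ 0.002091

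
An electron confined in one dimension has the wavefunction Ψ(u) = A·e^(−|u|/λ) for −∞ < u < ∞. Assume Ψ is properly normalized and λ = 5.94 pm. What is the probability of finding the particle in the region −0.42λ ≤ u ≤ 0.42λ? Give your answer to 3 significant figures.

P ≈ 0.568

|Ψ|² is the probability density, so P = ∫_{−0.42λ}^{0.42λ} |Ψ|² du.
With A² fixed by ∫|Ψ|² = 1, i.e. A² = (λ)^(−1), substitute and integrate.
By symmetry take twice the u ≥ 0 contribution in numerator and denominator; the 2's cancel. Let t = u/λ; then A² and the length scale cancel, so P = ∫_{0}^{0.42} e^(-2·t) dt ÷ ∫_{0}^{∞} e^(-2·t) dt.
Using ∫ e^(-2·t) dt = -e^(-2·t)/2, the numerator is 1/2 - e^(-21/25)/2 and the denominator is 1/2.
Evaluating gives P = 0.5683.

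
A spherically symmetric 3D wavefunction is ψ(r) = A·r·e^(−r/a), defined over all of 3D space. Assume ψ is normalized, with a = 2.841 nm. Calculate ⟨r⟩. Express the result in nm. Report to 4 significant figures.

⟨r⟩ ≈ 7.103 nm

The expectation value is the |ψ|²-weighted average of r: ∫ r|ψ|² 4πr² dr.
The ratio of the moment integral to the normalization integral gives ⟨r⟩ = 5·a/2.
With a = 2.841, ⟨r⟩ = 7.1025.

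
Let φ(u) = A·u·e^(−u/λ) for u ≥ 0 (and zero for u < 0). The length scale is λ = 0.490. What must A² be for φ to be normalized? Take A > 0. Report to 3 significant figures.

We need A² ∫|f|² du = 1, taking the integral from 0 to ∞.
Carrying out the integral gives A² · λ^3/4.
Substituting λ = 0.490 gives A² = 34.00, so A = 5.831.

A^2 ≈ 34.0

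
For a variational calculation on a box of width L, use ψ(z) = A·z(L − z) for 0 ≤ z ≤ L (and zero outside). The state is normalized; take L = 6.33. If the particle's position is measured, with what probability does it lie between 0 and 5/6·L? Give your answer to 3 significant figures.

P ≈ 0.965

The probability is P = ∫ |ψ|² dz over [0, 5/6·L].
Since A² = 1/(L^5/30), this is the region integral divided by the full normalization integral.
In terms of u = z/L (A² and the length scale cancel between numerator and denominator), P = [∫_{0}^{5/6} u^2·(1 - u)^2 du] / [∫_{0}^{1} u^2·(1 - u)^2 du].
With ∫ u^2·(1 - u)^2 du = u^3·(6·u^2 - 15·u + 10)/30 + C, the region integral is 125/3888 and the full one is 1/30.
This works out to P = 625/648.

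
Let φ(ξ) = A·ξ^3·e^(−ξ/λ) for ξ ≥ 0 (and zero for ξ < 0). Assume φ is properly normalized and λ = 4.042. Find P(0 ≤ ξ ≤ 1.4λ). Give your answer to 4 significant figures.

P ≈ 0.02441

P = ∫_{0}^{1.4λ} |φ(ξ)|² dξ.
With A² fixed by ∫|φ|² = 1, i.e. A² = (45·λ^7/8)^(−1), substitute and integrate.
Let u = ξ/λ; then A² and the length scale cancel, so P = ∫_{0}^{1.4} u^6·e^(-2·u) du ÷ ∫_{0}^{∞} u^6·e^(-2·u) du.
With ∫ u^6·e^(-2·u) du = -(4·u^6 + 12·u^5 + 30·u^4 + 60·u^3 + 90·u^2 + 90·u + 45)·e^(-2·u)/8 + C, the region integral is ≈ 0.137310 and the full one is 45/8.
This works out to P = 0.024411.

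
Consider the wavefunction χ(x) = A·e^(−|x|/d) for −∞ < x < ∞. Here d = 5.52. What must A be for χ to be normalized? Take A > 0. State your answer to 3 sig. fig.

The normalization condition is ∫|χ|² dx = 1 from −∞ to ∞.
Using ∫₀^∞ xⁿ e^(−αx) dx = n!/αⁿ⁺¹, carrying out the integral gives A² · d.
Hence A² = 1/[d].
Plugging in d = 5.52 yields A = 0.4256.

A ≈ 0.426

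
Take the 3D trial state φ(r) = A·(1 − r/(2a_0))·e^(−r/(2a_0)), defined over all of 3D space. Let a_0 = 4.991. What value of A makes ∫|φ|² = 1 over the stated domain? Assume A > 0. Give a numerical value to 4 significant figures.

Normalization requires ∫|φ|² 4πr² dr = 1, integrated from 0 to ∞.
With φ = A·(1 − r/(2a_0))·e^(−r/(2a_0)), the integral evaluates to A²·[8·π·a_0^3].
So A² = (8·π·a_0^3)^(−1).
Plugging in a_0 = 4.991 yields A = 0.017890.

A ≈ 0.01789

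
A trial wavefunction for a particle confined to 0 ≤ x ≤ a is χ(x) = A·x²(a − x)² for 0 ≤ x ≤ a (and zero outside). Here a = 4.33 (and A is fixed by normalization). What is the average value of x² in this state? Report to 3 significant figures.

⟨x^2⟩ ≈ 5.11

By definition ⟨x²⟩ = ∫ x^2 |χ(x)|² dx.
Since the A² factors cancel between numerator and denominator, ⟨x²⟩ = 3·a^2/11.
Putting a = 4.33 gives 5.113.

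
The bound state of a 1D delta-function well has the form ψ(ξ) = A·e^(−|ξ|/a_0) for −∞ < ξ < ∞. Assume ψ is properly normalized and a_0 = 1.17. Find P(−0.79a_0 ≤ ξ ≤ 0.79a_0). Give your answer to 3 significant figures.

The probability is P = ∫ |ψ|² dξ over [−0.79a_0, 0.79a_0].
Since A² = 1/(a_0), this is the region integral divided by the full normalization integral.
By symmetry take twice the ξ ≥ 0 contribution in numerator and denominator; the 2's cancel. Let u = ξ/a_0; then A² and the length scale cancel, so P = ∫_{0}^{0.79} e^(-2·u) du ÷ ∫_{0}^{∞} e^(-2·u) du.
Using ∫ e^(-2·u) du = -e^(-2·u)/2, the numerator is 1/2 - e^(-79/50)/2 and the denominator is 1/2.
Taking the ratio, P = 0.7940.

P ≈ 0.794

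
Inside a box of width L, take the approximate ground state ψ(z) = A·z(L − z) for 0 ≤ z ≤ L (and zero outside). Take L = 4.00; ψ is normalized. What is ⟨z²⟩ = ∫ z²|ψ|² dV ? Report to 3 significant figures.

By definition ⟨z²⟩ = ∫ z^2 |ψ(z)|² dz.
Expanding the polynomial and integrating term by term, since the A² factors cancel between numerator and denominator, ⟨z²⟩ = 2·L^2/7.
Putting L = 4.00 gives 4.571.

⟨z^2⟩ ≈ 4.57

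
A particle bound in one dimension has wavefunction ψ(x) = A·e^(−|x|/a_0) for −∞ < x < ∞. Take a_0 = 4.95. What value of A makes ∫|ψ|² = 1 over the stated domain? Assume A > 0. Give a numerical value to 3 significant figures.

Require ∫ |ψ|² dx = 1 over the whole domain.
Recall ∫₀^∞ x^m e^(−x/β) dx = m!·β^(m+1), carrying out the integral gives A² · a_0.
Setting this equal to 1 gives A² = 1/(a_0).
Plugging in a_0 = 4.95 yields A = 0.4495.

A ≈ 0.449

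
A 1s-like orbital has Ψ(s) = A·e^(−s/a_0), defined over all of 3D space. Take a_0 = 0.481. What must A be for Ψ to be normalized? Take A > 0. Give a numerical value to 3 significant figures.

We need A² ∫|f|² 4πs² ds = 1, taking the integral from 0 to ∞.
(Spherical symmetry: dV = 4πs² ds.)
Recall ∫₀^∞ s^m e^(−s/β) ds = m!·β^(m+1), ∫|Ψ|² 4πs² ds = A²·(π·a_0^3).
So A² = (π·a_0^3)^(−1).
Substituting a_0 = 0.481 gives A² = 2.860, so A = 1.691.

A ≈ 1.69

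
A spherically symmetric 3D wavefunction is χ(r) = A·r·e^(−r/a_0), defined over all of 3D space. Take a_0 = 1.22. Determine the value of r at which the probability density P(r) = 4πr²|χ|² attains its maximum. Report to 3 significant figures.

Differentiate P(r) = 4πr²|χ|² with respect to r and set to zero.
This gives r = 2·a_0.
With a_0 = 1.22, the most probable radial distance is 2.440.

r ≈ 2.44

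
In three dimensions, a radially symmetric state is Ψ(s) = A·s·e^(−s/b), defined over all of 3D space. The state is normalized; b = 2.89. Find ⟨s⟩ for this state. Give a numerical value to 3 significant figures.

⟨s⟩ ≈ 7.23

⟨s⟩ = ∫ s |Ψ|² 4πs² ds over the full domain.
Since the A² factors cancel between numerator and denominator, ⟨s⟩ = 5·b/2.
Putting b = 2.89 gives 7.225.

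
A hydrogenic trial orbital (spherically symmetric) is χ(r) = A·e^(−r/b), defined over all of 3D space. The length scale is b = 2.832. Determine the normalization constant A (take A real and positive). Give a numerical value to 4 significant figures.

A ≈ 0.1184

We need A² ∫|f|² 4πr² dr = 1, taking the integral from 0 to ∞.
(Spherical symmetry: dV = 4πr² dr.)
Recall ∫₀^∞ r^m e^(−r/β) dr = m!·β^(m+1), ∫|χ|² 4πr² dr = A²·(π·b^3).
Setting this equal to 1 gives A² = 1/(π·b^3).
With b = 2.832: A² = 0.014014 and A = 0.11838.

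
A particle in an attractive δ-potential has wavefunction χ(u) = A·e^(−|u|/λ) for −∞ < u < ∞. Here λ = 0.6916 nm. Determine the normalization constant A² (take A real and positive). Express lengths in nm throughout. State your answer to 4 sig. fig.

We need A² ∫|f|² du = 1, taking the integral from −∞ to ∞.
Using ∫₀^∞ uⁿ e^(−αu) du = n!/αⁿ⁺¹, the integral (without the A² prefactor) comes out to λ.
Hence A² = 1/[λ].
Substituting λ = 0.6916 gives A² = 1.4459, so A = 1.2025.

A^2 ≈ 1.446 nm^(-1)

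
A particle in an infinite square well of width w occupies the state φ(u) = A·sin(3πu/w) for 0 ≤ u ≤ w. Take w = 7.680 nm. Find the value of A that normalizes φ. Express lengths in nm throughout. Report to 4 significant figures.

Normalization requires ∫|φ|² du = 1, integrated from 0 to w.
The integral (without the A² prefactor) comes out to w/2.
Hence A² = 1/[w/2].
Plugging in w = 7.680 yields A = 0.51031.

A ≈ 0.5103 nm^(-1/2)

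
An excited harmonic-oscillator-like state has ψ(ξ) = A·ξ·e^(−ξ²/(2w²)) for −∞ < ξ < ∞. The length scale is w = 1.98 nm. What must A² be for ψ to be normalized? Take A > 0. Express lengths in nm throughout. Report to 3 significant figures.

Normalization requires ∫|ψ|² dξ = 1, integrated from −∞ to ∞.
With ∫_{−∞}^{∞} ξ^(2m) e^(−αξ²) dξ = (2m−1)!!·√π / (2^m α^(m+1/2)), carrying out the integral gives A² · √(π)·w^3/2.
Setting this equal to 1 gives A² = 1/(√(π)·w^3/2).
Plugging in w = 1.98 yields A = 0.3813.

A^2 ≈ 0.145 nm^(-3)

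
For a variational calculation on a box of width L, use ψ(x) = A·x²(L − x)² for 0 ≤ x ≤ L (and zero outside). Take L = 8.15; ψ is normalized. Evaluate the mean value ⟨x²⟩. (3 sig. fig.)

By definition ⟨x²⟩ = ∫ x^2 |ψ(x)|² dx.
Expanding the polynomial and integrating term by term, the ratio of the moment integral to the normalization integral gives ⟨x²⟩ = 3·L^2/11.
Putting L = 8.15 gives 18.12.

⟨x^2⟩ ≈ 18.1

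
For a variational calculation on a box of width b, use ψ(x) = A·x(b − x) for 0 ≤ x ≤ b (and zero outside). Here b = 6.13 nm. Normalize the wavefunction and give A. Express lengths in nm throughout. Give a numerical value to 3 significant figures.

We need A² ∫|f|² dx = 1, taking the integral from 0 to b.
Expanding the polynomial and integrating term by term, with ψ = A·x(b − x), the integral evaluates to A²·[b^5/30].
Setting this equal to 1 gives A² = 1/(b^5/30).
With b = 6.13: A² = 0.003466 and A = 0.05887.

A ≈ 0.0589 nm^(-5/2)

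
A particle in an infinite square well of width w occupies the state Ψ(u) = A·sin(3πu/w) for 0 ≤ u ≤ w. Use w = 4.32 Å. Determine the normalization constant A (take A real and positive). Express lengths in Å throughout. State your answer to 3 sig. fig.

Normalization requires ∫|Ψ|² du = 1, integrated from 0 to w.
With ∫₀^w sin²(nπu/w) du = w/2, with Ψ = A·sin(3πu/w), the integral evaluates to A²·[w/2].
So A² = (w/2)^(−1).
Plugging in w = 4.32 yields A = 0.6804.

A ≈ 0.680 Å^(-1/2)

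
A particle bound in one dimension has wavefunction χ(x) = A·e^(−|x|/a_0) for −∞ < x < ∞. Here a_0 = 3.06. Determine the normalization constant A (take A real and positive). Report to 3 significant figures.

A ≈ 0.572

Normalization requires ∫|χ|² dx = 1, integrated from −∞ to ∞.
With ∫₀^∞ x^0 e^(−αx) dx = 0!/α^1, ∫|χ|² dx = A²·(a_0).
Hence A² = 1/[a_0].
With a_0 = 3.06: A² = 0.3268 and A = 0.5717.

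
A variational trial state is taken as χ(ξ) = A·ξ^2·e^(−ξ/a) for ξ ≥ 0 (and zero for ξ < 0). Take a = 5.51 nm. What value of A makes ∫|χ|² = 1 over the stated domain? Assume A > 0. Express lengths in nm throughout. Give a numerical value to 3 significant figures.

A ≈ 0.0162 nm^(-5/2)

We need A² ∫|f|² dξ = 1, taking the integral from 0 to ∞.
Recall ∫₀^∞ ξ^m e^(−ξ/β) dξ = m!·β^(m+1), carrying out the integral gives A² · 3·a^5/4.
Plugging in a = 5.51 yields A = 0.01620.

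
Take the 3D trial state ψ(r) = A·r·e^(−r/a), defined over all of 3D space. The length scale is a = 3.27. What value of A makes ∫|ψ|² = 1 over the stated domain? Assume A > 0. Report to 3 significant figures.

We need A² ∫|f|² 4πr² dr = 1, taking the integral from 0 to ∞.
In 3D with spherical symmetry the volume element is 4πr² dr.
Using ∫₀^∞ rⁿ e^(−αr) dr = n!/αⁿ⁺¹, ∫|ψ|² 4πr² dr = A²·(3·π·a^5).
With a = 3.27: A² = 0.0002838 and A = 0.01685.

A ≈ 0.0168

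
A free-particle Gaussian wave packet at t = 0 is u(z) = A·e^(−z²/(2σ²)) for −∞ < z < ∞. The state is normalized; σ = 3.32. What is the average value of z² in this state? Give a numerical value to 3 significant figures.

⟨z^2⟩ ≈ 5.51

By definition ⟨z²⟩ = ∫ z^2 |u(z)|² dz.
With ∫_{−∞}^{∞} z^(2m) e^(−αz²) dz = (2m−1)!!·√π / (2^m α^(m+1/2)), evaluating both integrals, ⟨z²⟩ = σ^2/2.
With σ = 3.32, ⟨z^2⟩ = 5.511.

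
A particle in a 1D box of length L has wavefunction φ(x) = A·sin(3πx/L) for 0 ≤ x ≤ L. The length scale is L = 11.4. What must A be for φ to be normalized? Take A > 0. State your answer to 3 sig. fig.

The normalization condition is ∫|φ|² dx = 1 from 0 to L.
With φ = A·sin(3πx/L), the integral evaluates to A²·[L/2].
Setting this equal to 1 gives A² = 1/(L/2).
Plugging in L = 11.4 yields A = 0.4189.

A ≈ 0.419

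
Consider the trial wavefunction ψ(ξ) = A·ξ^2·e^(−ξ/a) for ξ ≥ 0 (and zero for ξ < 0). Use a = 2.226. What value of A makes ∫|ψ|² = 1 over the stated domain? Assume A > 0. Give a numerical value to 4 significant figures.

Require ∫ |ψ|² dξ = 1 over the whole domain.
∫|ψ|² dξ = A²·(3·a^5/4).
Hence A² = 1/[3·a^5/4].
Plugging in a = 2.226 yields A = 0.15619.

A ≈ 0.1562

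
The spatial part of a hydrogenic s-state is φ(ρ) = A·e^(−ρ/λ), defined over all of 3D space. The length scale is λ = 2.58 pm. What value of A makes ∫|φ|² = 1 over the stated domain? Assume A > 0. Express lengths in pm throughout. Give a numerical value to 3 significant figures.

The normalization condition is ∫|φ|² 4πρ² dρ = 1 from 0 to ∞.
In 3D with spherical symmetry the volume element is 4πρ² dρ.
Using ∫₀^∞ ρⁿ e^(−αρ) dρ = n!/αⁿ⁺¹, with φ = A·e^(−ρ/λ), the integral evaluates to A²·[π·λ^3].
Plugging in λ = 2.58 yields A = 0.1361.

A ≈ 0.136 pm^(-3/2)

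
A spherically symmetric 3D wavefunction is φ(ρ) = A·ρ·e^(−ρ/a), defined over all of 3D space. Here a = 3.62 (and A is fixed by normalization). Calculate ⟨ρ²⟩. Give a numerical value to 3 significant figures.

⟨ρ^2⟩ ≈ 98.3

The expectation value is the |φ|²-weighted average of ρ^2: ∫ ρ^2|φ|² 4πρ² dρ.
Since the A² factors cancel between numerator and denominator, ⟨ρ²⟩ = 15·a^2/2.
With a = 3.62, ⟨ρ^2⟩ = 98.28.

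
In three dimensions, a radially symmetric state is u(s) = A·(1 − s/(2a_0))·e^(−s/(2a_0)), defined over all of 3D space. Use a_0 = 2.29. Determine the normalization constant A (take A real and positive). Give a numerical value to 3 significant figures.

Require ∫ |u|² 4πs² ds = 1 over the whole domain.
Carrying out the integral gives A² · 8·π·a_0^3.
Plugging in a_0 = 2.29 yields A = 0.05756.

A ≈ 0.0576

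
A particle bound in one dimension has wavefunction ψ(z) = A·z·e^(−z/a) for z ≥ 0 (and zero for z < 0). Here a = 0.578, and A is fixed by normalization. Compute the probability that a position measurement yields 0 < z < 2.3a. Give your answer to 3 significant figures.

P ≈ 0.837

|ψ|² is the probability density, so P = ∫_{0}^{2.3a} |ψ|² dz.
Since A² = 1/(a^3/4), this is the region integral divided by the full normalization integral.
Substituting u = z/a, A² and the length scale cancel in the ratio: P = ∫_{0}^{2.3} u^2·e^(-2·u) du / ∫_{0}^{∞} u^2·e^(-2·u) du.
With ∫ u^2·e^(-2·u) du = -(2·u^2 + 2·u + 1)·e^(-2·u)/4 + C, the region integral is 1/4 - 809·e^(-23/5)/200 and the full one is 1/4.
Evaluating gives P = 0.8374.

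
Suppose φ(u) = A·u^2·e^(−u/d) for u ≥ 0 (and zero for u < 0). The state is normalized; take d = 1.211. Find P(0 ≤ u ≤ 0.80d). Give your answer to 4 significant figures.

|φ|² is the probability density, so P = ∫_{0}^{0.80d} |φ|² du.
With A² fixed by ∫|φ|² = 1, i.e. A² = (3·d^5/4)^(−1), substitute and integrate.
Substituting t = u/d, A² and the length scale cancel in the ratio: P = ∫_{0}^{0.80} t^4·e^(-2·t) dt / ∫_{0}^{∞} t^4·e^(-2·t) dt.
An antiderivative of t^4·e^(-2·t) is -(t^4/2 + t^3 + 3·t^2/2 + 3·t/2 + 3/4)·e^(-2·t); evaluating from 0 to 0.80 gives 3/4 - 9067·e^(-8/5)/2500, while the full integral is 3/4.
The result is P = 0.023682.

P ≈ 0.02368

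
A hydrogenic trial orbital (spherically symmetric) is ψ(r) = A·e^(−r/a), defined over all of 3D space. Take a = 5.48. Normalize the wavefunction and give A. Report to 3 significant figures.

A ≈ 0.0440

The normalization condition is ∫|ψ|² 4πr² dr = 1 from 0 to ∞.
The angular integral contributes 4π, leaving ∫₀^∞ r²|ψ|² dr.
With ∫₀^∞ r^2 e^(−αr) dr = 2!/α^3, carrying out the integral gives A² · π·a^3.
Setting this equal to 1 gives A² = 1/(π·a^3).
With a = 5.48: A² = 0.001934 and A = 0.04398.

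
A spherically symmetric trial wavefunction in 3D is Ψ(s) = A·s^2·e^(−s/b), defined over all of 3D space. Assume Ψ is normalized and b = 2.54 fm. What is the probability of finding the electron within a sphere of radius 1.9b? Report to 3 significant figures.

P ≈ 0.0909

With dV = 4πs²ds, the probability is ∫|Ψ|² dV over s ≤ 1.9b.
A² is fixed by ∫₀^∞ 4πs²|Ψ|² ds = 1, i.e. A² = (45·π·b^7/2)^(−1).
In terms of u = s/b (A², 4π and the length scale all cancel between numerator and denominator), P = [∫_{0}^{1.9} u^6·e^(-2·u) du] / [∫_{0}^{∞} u^6·e^(-2·u) du].
An antiderivative of u^6·e^(-2·u) is -(4·u^6 + 12·u^5 + 30·u^4 + 60·u^3 + 90·u^2 + 90·u + 45)·e^(-2·u)/8; evaluating from 0 to 1.9 gives ≈ 0.51127, while the full integral is 45/8.
The region integral divided by the full integral gives P = 0.09089.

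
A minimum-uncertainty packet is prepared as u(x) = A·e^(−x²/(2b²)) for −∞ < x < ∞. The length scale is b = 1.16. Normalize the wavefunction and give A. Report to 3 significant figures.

Normalization requires ∫|u|² dx = 1, integrated from −∞ to ∞.
With ∫_{−∞}^{∞} x^(2m) e^(−αx²) dx = (2m−1)!!·√π / (2^m α^(m+1/2)), the integral (without the A² prefactor) comes out to √(π)·b.
Hence A² = 1/[√(π)·b].
With b = 1.16: A² = 0.4864 and A = 0.6974.

A ≈ 0.697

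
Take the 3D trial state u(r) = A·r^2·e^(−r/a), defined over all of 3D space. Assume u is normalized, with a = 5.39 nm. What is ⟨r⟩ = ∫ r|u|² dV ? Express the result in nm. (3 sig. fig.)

The expectation value is the |u|²-weighted average of r: ∫ r|u|² 4πr² dr.
Recall ∫₀^∞ r^m e^(−r/β) dr = m!·β^(m+1), the ratio of the moment integral to the normalization integral gives ⟨r⟩ = 7·a/2.
With a = 5.39, ⟨r⟩ = 18.87.

⟨r⟩ ≈ 18.9 nm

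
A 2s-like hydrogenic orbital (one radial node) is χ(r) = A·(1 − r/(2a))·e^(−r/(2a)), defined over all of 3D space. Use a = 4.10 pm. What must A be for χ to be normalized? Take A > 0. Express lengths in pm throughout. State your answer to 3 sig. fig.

A ≈ 0.0240 pm^(-3/2)

Require ∫ |χ|² 4πr² dr = 1 over the whole domain.
With χ = A·(1 − r/(2a))·e^(−r/(2a)), the integral evaluates to A²·[8·π·a^3].
Hence A² = 1/[8·π·a^3].
Substituting a = 4.10 gives A² = 0.0005773, so A = 0.02403.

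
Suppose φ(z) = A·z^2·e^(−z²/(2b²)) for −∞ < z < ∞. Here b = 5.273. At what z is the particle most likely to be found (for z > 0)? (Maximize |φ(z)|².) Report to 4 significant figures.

The maximum of |φ(z)|² occurs where its derivative vanishes.
This gives z = √(2)·b.
With b = 5.273, the value of z > 0 at which the probability density is greatest is 7.4571.

z ≈ 7.457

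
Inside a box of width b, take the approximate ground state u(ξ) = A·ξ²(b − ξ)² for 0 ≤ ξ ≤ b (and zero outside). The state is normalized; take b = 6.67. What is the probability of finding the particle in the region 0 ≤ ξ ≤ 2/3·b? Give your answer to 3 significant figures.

|u|² is the probability density, so P = ∫_{0}^{2/3·b} |u|² dξ.
With A² fixed by ∫|u|² = 1, i.e. A² = (b^9/630)^(−1), substitute and integrate.
Substituting t = ξ/b, A² and the length scale cancel in the ratio: P = ∫_{0}^{2/3} t^4·(1 - t)^4 dt / ∫_{0}^{1} t^4·(1 - t)^4 dt.
An antiderivative of t^4·(1 - t)^4 is t^5·(70·t^4 - 315·t^3 + 540·t^2 - 420·t + 126)/630; evaluating from 0 to 2/3 gives ≈ 0.0013574, while the full integral is 1/630.
Taking the ratio, P = 0.8552.

P ≈ 0.855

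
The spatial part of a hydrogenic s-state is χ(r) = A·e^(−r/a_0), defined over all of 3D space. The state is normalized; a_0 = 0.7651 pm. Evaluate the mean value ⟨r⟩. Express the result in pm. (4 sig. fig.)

⟨r⟩ ≈ 1.148 pm

The expectation value is the |χ|²-weighted average of r: ∫ r|χ|² 4πr² dr.
The ratio of the moment integral to the normalization integral gives ⟨r⟩ = 3·a_0/2.
With a_0 = 0.7651, ⟨r⟩ = 1.1477.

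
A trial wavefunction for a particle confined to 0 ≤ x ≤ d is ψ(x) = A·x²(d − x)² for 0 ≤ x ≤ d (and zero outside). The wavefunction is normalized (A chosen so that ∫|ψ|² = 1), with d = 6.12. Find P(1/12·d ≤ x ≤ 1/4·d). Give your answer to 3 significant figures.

P = ∫_{1/12·d}^{1/4·d} |ψ(x)|² dx.
Since A² = 1/(d^9/630), this is the region integral divided by the full normalization integral.
Let u = x/d; then A² and the length scale cancel, so P = ∫_{1/12}^{1/4} u^4·(1 - u)^4 du ÷ ∫_{0}^{1} u^4·(1 - u)^4 du.
With ∫ u^4·(1 - u)^4 du = u^5·(70·u^4 - 315·u^3 + 540·u^2 - 420·u + 126)/630 + C, the region integral is ≈ 0.000077059 and the full one is 1/630.
Taking the ratio, P = 0.04855.

P ≈ 0.0485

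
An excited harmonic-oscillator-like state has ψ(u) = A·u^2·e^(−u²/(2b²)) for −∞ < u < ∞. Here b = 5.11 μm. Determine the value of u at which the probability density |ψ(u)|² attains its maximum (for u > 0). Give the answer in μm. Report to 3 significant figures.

u ≈ 7.23 μm

Differentiate |ψ(u)|² with respect to u and set to zero.
Solving yields u = √(2)·b.
With b = 5.11, the value of u > 0 at which the probability density is greatest is 7.227 μm.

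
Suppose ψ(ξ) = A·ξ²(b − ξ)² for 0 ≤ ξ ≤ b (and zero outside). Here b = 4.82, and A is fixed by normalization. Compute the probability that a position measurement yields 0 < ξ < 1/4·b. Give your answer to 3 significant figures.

P ≈ 0.0489

The probability is P = ∫ |ψ|² dξ over [0, 1/4·b].
Since A² = 1/(b^9/630), this is the region integral divided by the full normalization integral.
Substituting u = ξ/b, A² and the length scale cancel in the ratio: P = ∫_{0}^{1/4} u^4·(1 - u)^4 du / ∫_{0}^{1} u^4·(1 - u)^4 du.
With ∫ u^4·(1 - u)^4 du = u^5·(70·u^4 - 315·u^3 + 540·u^2 - 420·u + 126)/630 + C, the region integral is ≈ 0.000077662 and the full one is 1/630.
The result is P = 0.04893.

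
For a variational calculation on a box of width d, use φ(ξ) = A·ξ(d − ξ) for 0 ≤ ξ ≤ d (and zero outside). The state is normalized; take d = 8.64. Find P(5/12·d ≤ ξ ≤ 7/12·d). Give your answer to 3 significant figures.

The probability is P = ∫ |φ|² dξ over [5/12·d, 7/12·d].
Since A² = 1/(d^5/30), this is the region integral divided by the full normalization integral.
In terms of u = ξ/d (A² and the length scale cancel between numerator and denominator), P = [∫_{5/12}^{7/12} u^2·(1 - u)^2 du] / [∫_{0}^{1} u^2·(1 - u)^2 du].
With ∫ u^2·(1 - u)^2 du = u^3·(6·u^2 - 15·u + 10)/30 + C, the region integral is ≈ 0.010225 and the full one is 1/30.
This works out to P = 0.3068.

P ≈ 0.307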